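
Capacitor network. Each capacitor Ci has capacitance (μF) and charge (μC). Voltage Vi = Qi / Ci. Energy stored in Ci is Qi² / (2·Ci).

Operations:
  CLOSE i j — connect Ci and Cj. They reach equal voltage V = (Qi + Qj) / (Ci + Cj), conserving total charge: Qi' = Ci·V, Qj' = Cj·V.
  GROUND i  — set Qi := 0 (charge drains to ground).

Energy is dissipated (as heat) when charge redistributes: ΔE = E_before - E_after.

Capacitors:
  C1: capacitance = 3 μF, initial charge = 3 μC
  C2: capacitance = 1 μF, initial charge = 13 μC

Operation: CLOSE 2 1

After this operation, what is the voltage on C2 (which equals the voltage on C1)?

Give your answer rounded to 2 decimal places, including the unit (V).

Initial: C1(3μF, Q=3μC, V=1.00V), C2(1μF, Q=13μC, V=13.00V)
Op 1: CLOSE 2-1: Q_total=16.00, C_total=4.00, V=4.00; Q2=4.00, Q1=12.00; dissipated=54.000

Answer: 4.00 V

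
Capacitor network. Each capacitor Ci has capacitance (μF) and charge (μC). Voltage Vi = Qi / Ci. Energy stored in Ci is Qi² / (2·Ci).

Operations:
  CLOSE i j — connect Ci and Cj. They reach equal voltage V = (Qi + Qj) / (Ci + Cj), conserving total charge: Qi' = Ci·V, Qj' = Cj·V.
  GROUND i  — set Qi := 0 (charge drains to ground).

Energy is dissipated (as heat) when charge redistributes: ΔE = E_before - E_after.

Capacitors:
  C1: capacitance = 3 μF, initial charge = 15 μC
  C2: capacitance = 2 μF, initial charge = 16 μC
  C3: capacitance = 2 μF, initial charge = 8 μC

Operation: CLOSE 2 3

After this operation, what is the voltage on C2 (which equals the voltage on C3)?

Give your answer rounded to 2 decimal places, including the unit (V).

Answer: 6.00 V

Derivation:
Initial: C1(3μF, Q=15μC, V=5.00V), C2(2μF, Q=16μC, V=8.00V), C3(2μF, Q=8μC, V=4.00V)
Op 1: CLOSE 2-3: Q_total=24.00, C_total=4.00, V=6.00; Q2=12.00, Q3=12.00; dissipated=8.000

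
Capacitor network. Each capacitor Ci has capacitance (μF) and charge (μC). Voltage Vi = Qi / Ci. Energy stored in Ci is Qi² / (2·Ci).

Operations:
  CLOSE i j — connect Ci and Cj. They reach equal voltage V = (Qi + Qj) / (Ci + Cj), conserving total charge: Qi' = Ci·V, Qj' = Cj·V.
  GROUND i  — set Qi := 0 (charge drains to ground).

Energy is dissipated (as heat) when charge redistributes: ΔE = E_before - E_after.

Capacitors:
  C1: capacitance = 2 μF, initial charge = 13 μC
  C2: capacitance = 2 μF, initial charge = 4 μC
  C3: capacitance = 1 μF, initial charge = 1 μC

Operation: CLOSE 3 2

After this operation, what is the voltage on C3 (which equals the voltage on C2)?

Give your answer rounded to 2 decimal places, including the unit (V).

Answer: 1.67 V

Derivation:
Initial: C1(2μF, Q=13μC, V=6.50V), C2(2μF, Q=4μC, V=2.00V), C3(1μF, Q=1μC, V=1.00V)
Op 1: CLOSE 3-2: Q_total=5.00, C_total=3.00, V=1.67; Q3=1.67, Q2=3.33; dissipated=0.333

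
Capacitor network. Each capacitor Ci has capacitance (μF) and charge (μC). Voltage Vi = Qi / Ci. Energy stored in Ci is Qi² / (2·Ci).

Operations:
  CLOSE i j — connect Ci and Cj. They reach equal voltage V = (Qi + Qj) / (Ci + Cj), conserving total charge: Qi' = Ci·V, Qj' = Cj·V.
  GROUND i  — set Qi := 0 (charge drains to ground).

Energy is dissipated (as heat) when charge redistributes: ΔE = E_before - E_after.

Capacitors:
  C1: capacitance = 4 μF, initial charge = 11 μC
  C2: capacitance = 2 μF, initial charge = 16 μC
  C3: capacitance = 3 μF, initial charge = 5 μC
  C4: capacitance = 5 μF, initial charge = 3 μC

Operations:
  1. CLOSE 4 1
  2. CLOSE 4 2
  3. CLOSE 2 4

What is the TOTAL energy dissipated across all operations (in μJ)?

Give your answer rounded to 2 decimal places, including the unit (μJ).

Initial: C1(4μF, Q=11μC, V=2.75V), C2(2μF, Q=16μC, V=8.00V), C3(3μF, Q=5μC, V=1.67V), C4(5μF, Q=3μC, V=0.60V)
Op 1: CLOSE 4-1: Q_total=14.00, C_total=9.00, V=1.56; Q4=7.78, Q1=6.22; dissipated=5.136
Op 2: CLOSE 4-2: Q_total=23.78, C_total=7.00, V=3.40; Q4=16.98, Q2=6.79; dissipated=29.665
Op 3: CLOSE 2-4: Q_total=23.78, C_total=7.00, V=3.40; Q2=6.79, Q4=16.98; dissipated=0.000
Total dissipated: 34.801 μJ

Answer: 34.80 μJ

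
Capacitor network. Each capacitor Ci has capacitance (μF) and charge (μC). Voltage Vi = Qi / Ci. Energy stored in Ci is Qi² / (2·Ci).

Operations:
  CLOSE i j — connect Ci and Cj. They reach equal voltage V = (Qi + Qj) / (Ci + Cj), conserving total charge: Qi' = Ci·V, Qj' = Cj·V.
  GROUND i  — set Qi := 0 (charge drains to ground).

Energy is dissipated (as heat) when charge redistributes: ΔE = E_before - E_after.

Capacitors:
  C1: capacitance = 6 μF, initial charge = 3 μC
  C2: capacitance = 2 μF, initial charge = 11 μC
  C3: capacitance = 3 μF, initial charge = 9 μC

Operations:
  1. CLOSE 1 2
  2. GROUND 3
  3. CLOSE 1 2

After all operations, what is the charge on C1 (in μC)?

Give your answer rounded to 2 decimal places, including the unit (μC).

Initial: C1(6μF, Q=3μC, V=0.50V), C2(2μF, Q=11μC, V=5.50V), C3(3μF, Q=9μC, V=3.00V)
Op 1: CLOSE 1-2: Q_total=14.00, C_total=8.00, V=1.75; Q1=10.50, Q2=3.50; dissipated=18.750
Op 2: GROUND 3: Q3=0; energy lost=13.500
Op 3: CLOSE 1-2: Q_total=14.00, C_total=8.00, V=1.75; Q1=10.50, Q2=3.50; dissipated=0.000
Final charges: Q1=10.50, Q2=3.50, Q3=0.00

Answer: 10.50 μC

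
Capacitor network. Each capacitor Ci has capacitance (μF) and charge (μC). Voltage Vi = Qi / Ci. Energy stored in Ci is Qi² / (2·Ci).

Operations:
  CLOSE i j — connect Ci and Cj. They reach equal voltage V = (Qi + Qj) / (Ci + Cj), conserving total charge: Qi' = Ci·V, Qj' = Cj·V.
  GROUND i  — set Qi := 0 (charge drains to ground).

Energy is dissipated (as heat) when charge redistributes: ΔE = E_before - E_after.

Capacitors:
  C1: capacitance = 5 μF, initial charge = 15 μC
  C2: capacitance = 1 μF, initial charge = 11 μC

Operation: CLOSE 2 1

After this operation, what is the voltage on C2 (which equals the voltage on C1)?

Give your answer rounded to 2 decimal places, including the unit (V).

Initial: C1(5μF, Q=15μC, V=3.00V), C2(1μF, Q=11μC, V=11.00V)
Op 1: CLOSE 2-1: Q_total=26.00, C_total=6.00, V=4.33; Q2=4.33, Q1=21.67; dissipated=26.667

Answer: 4.33 V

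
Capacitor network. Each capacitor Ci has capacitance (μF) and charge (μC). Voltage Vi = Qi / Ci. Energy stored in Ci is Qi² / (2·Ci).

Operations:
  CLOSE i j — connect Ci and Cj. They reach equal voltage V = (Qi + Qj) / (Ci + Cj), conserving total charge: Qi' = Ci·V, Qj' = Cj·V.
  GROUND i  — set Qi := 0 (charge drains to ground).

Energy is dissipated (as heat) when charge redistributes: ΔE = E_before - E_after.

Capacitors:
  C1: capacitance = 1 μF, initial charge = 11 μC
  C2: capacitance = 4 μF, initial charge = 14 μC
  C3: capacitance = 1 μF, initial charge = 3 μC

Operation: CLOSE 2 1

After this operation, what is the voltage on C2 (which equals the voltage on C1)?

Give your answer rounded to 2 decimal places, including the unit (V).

Answer: 5.00 V

Derivation:
Initial: C1(1μF, Q=11μC, V=11.00V), C2(4μF, Q=14μC, V=3.50V), C3(1μF, Q=3μC, V=3.00V)
Op 1: CLOSE 2-1: Q_total=25.00, C_total=5.00, V=5.00; Q2=20.00, Q1=5.00; dissipated=22.500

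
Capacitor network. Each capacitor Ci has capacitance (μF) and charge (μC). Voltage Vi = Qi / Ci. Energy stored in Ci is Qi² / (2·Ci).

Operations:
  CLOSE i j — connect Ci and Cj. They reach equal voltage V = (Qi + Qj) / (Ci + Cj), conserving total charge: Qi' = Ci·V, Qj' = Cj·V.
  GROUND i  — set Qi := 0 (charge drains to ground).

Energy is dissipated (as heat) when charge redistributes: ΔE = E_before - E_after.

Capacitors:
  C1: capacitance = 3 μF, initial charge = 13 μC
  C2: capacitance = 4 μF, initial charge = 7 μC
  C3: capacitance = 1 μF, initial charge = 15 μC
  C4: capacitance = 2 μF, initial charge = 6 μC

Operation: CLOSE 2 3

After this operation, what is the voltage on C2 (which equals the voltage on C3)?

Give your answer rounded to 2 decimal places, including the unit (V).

Answer: 4.40 V

Derivation:
Initial: C1(3μF, Q=13μC, V=4.33V), C2(4μF, Q=7μC, V=1.75V), C3(1μF, Q=15μC, V=15.00V), C4(2μF, Q=6μC, V=3.00V)
Op 1: CLOSE 2-3: Q_total=22.00, C_total=5.00, V=4.40; Q2=17.60, Q3=4.40; dissipated=70.225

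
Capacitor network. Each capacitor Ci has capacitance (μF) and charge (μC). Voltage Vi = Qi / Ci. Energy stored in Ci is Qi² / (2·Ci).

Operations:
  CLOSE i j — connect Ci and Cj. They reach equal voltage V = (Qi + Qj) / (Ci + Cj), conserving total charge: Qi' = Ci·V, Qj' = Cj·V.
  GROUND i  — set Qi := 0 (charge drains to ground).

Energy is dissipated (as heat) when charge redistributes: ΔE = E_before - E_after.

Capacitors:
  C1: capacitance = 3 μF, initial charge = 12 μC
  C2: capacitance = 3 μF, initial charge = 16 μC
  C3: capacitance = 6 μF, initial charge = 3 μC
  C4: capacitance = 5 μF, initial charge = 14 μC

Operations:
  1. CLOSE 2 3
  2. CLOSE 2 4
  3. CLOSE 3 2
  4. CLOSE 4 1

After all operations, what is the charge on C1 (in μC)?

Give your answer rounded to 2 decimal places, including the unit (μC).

Initial: C1(3μF, Q=12μC, V=4.00V), C2(3μF, Q=16μC, V=5.33V), C3(6μF, Q=3μC, V=0.50V), C4(5μF, Q=14μC, V=2.80V)
Op 1: CLOSE 2-3: Q_total=19.00, C_total=9.00, V=2.11; Q2=6.33, Q3=12.67; dissipated=23.361
Op 2: CLOSE 2-4: Q_total=20.33, C_total=8.00, V=2.54; Q2=7.62, Q4=12.71; dissipated=0.445
Op 3: CLOSE 3-2: Q_total=20.29, C_total=9.00, V=2.25; Q3=13.53, Q2=6.76; dissipated=0.185
Op 4: CLOSE 4-1: Q_total=24.71, C_total=8.00, V=3.09; Q4=15.44, Q1=9.27; dissipated=1.994
Final charges: Q1=9.27, Q2=6.76, Q3=13.53, Q4=15.44

Answer: 9.27 μC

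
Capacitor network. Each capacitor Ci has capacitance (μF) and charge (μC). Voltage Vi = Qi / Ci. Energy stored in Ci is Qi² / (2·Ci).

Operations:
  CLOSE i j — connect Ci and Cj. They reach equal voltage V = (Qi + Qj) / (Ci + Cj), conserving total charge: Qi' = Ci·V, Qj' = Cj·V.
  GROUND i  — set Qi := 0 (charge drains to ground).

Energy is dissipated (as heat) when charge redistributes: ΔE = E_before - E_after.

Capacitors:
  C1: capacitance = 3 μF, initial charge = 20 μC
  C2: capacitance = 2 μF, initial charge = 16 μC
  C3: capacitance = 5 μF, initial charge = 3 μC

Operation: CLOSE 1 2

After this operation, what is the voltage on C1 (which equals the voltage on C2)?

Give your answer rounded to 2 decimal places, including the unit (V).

Initial: C1(3μF, Q=20μC, V=6.67V), C2(2μF, Q=16μC, V=8.00V), C3(5μF, Q=3μC, V=0.60V)
Op 1: CLOSE 1-2: Q_total=36.00, C_total=5.00, V=7.20; Q1=21.60, Q2=14.40; dissipated=1.067

Answer: 7.20 V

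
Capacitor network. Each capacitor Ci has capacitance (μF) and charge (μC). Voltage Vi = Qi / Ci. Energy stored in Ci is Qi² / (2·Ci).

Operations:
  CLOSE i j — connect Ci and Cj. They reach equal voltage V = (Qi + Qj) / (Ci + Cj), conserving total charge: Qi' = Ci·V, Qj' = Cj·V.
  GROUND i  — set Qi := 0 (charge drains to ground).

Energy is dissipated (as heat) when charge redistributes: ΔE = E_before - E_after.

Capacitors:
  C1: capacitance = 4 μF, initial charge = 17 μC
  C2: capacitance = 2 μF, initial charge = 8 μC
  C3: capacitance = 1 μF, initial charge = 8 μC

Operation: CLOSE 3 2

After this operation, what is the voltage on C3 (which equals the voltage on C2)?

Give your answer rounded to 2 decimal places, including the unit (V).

Answer: 5.33 V

Derivation:
Initial: C1(4μF, Q=17μC, V=4.25V), C2(2μF, Q=8μC, V=4.00V), C3(1μF, Q=8μC, V=8.00V)
Op 1: CLOSE 3-2: Q_total=16.00, C_total=3.00, V=5.33; Q3=5.33, Q2=10.67; dissipated=5.333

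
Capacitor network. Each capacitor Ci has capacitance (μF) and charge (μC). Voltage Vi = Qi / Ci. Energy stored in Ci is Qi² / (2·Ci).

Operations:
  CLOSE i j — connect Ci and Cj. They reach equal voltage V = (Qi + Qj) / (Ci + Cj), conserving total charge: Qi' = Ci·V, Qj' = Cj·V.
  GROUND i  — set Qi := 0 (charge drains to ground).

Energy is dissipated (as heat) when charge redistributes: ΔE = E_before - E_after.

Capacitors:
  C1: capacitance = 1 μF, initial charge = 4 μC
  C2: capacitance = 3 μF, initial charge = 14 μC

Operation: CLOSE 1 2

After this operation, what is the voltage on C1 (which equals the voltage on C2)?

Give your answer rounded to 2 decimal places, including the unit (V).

Initial: C1(1μF, Q=4μC, V=4.00V), C2(3μF, Q=14μC, V=4.67V)
Op 1: CLOSE 1-2: Q_total=18.00, C_total=4.00, V=4.50; Q1=4.50, Q2=13.50; dissipated=0.167

Answer: 4.50 V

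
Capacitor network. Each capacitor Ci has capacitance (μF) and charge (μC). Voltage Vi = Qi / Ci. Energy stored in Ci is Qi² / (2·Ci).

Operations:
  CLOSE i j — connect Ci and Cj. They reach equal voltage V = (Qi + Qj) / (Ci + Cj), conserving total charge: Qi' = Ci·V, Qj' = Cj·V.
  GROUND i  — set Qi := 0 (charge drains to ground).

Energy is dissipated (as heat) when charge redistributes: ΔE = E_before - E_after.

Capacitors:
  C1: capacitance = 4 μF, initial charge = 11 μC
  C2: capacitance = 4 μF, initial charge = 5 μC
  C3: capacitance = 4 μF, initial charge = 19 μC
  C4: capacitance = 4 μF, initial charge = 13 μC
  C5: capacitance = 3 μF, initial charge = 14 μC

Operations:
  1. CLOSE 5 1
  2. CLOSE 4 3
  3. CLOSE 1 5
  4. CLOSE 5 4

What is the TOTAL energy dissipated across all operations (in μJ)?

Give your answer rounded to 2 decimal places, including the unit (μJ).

Answer: 5.56 μJ

Derivation:
Initial: C1(4μF, Q=11μC, V=2.75V), C2(4μF, Q=5μC, V=1.25V), C3(4μF, Q=19μC, V=4.75V), C4(4μF, Q=13μC, V=3.25V), C5(3μF, Q=14μC, V=4.67V)
Op 1: CLOSE 5-1: Q_total=25.00, C_total=7.00, V=3.57; Q5=10.71, Q1=14.29; dissipated=3.149
Op 2: CLOSE 4-3: Q_total=32.00, C_total=8.00, V=4.00; Q4=16.00, Q3=16.00; dissipated=2.250
Op 3: CLOSE 1-5: Q_total=25.00, C_total=7.00, V=3.57; Q1=14.29, Q5=10.71; dissipated=0.000
Op 4: CLOSE 5-4: Q_total=26.71, C_total=7.00, V=3.82; Q5=11.45, Q4=15.27; dissipated=0.157
Total dissipated: 5.556 μJ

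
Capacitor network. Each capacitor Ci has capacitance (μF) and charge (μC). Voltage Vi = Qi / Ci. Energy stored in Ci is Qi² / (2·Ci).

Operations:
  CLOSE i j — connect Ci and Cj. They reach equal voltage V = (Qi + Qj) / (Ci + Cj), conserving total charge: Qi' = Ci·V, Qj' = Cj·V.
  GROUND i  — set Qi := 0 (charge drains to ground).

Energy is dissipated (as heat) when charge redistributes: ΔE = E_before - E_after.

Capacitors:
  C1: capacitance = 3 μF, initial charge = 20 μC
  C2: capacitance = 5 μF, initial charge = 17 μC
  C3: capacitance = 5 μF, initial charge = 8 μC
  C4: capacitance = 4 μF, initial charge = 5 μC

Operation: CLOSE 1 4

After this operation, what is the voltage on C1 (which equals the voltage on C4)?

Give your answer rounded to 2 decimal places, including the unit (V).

Answer: 3.57 V

Derivation:
Initial: C1(3μF, Q=20μC, V=6.67V), C2(5μF, Q=17μC, V=3.40V), C3(5μF, Q=8μC, V=1.60V), C4(4μF, Q=5μC, V=1.25V)
Op 1: CLOSE 1-4: Q_total=25.00, C_total=7.00, V=3.57; Q1=10.71, Q4=14.29; dissipated=25.149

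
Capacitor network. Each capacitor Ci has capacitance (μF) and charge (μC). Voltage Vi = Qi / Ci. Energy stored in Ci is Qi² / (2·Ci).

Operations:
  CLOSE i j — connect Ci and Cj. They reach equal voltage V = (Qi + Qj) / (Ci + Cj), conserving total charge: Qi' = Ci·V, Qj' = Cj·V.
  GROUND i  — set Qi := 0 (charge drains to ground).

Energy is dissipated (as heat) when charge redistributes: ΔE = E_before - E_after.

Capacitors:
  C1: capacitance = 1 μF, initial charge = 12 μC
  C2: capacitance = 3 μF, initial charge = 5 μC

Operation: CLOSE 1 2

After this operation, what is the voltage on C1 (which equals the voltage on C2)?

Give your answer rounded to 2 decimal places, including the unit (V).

Initial: C1(1μF, Q=12μC, V=12.00V), C2(3μF, Q=5μC, V=1.67V)
Op 1: CLOSE 1-2: Q_total=17.00, C_total=4.00, V=4.25; Q1=4.25, Q2=12.75; dissipated=40.042

Answer: 4.25 V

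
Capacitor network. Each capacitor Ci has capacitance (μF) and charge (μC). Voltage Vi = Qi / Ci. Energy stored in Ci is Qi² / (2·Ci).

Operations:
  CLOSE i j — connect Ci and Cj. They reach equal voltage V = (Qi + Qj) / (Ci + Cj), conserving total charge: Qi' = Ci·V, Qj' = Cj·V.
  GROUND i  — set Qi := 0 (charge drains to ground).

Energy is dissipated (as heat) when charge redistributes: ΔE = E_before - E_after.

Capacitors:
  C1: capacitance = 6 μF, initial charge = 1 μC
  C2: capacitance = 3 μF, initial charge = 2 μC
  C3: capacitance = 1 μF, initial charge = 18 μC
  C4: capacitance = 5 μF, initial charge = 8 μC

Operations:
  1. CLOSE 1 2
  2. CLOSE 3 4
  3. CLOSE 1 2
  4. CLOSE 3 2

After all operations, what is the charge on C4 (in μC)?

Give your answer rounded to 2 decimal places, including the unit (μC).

Answer: 21.67 μC

Derivation:
Initial: C1(6μF, Q=1μC, V=0.17V), C2(3μF, Q=2μC, V=0.67V), C3(1μF, Q=18μC, V=18.00V), C4(5μF, Q=8μC, V=1.60V)
Op 1: CLOSE 1-2: Q_total=3.00, C_total=9.00, V=0.33; Q1=2.00, Q2=1.00; dissipated=0.250
Op 2: CLOSE 3-4: Q_total=26.00, C_total=6.00, V=4.33; Q3=4.33, Q4=21.67; dissipated=112.067
Op 3: CLOSE 1-2: Q_total=3.00, C_total=9.00, V=0.33; Q1=2.00, Q2=1.00; dissipated=0.000
Op 4: CLOSE 3-2: Q_total=5.33, C_total=4.00, V=1.33; Q3=1.33, Q2=4.00; dissipated=6.000
Final charges: Q1=2.00, Q2=4.00, Q3=1.33, Q4=21.67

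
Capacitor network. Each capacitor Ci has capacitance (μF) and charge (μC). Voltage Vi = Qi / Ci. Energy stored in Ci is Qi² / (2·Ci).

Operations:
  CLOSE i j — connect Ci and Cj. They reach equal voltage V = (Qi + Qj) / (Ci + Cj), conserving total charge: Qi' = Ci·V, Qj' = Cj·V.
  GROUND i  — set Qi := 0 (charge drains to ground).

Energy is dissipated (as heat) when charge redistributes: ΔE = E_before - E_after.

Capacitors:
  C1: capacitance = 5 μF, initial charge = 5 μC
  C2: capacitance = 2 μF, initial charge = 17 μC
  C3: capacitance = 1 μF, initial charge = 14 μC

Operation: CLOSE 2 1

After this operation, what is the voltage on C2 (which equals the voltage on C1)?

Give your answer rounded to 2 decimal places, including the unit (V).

Answer: 3.14 V

Derivation:
Initial: C1(5μF, Q=5μC, V=1.00V), C2(2μF, Q=17μC, V=8.50V), C3(1μF, Q=14μC, V=14.00V)
Op 1: CLOSE 2-1: Q_total=22.00, C_total=7.00, V=3.14; Q2=6.29, Q1=15.71; dissipated=40.179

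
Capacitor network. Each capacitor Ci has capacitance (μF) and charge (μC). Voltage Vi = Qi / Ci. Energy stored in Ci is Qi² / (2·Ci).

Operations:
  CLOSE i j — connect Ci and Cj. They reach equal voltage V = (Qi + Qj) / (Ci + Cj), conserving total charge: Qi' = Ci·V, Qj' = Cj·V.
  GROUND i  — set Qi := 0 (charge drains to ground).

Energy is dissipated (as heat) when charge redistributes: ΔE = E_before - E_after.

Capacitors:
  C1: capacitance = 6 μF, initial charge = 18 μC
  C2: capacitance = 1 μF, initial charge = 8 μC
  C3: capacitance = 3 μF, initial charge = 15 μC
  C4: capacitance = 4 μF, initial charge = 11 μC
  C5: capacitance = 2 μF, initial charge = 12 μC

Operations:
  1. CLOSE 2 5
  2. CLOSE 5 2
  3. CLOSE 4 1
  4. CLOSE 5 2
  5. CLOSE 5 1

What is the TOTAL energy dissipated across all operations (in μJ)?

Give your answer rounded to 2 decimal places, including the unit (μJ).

Answer: 12.05 μJ

Derivation:
Initial: C1(6μF, Q=18μC, V=3.00V), C2(1μF, Q=8μC, V=8.00V), C3(3μF, Q=15μC, V=5.00V), C4(4μF, Q=11μC, V=2.75V), C5(2μF, Q=12μC, V=6.00V)
Op 1: CLOSE 2-5: Q_total=20.00, C_total=3.00, V=6.67; Q2=6.67, Q5=13.33; dissipated=1.333
Op 2: CLOSE 5-2: Q_total=20.00, C_total=3.00, V=6.67; Q5=13.33, Q2=6.67; dissipated=0.000
Op 3: CLOSE 4-1: Q_total=29.00, C_total=10.00, V=2.90; Q4=11.60, Q1=17.40; dissipated=0.075
Op 4: CLOSE 5-2: Q_total=20.00, C_total=3.00, V=6.67; Q5=13.33, Q2=6.67; dissipated=0.000
Op 5: CLOSE 5-1: Q_total=30.73, C_total=8.00, V=3.84; Q5=7.68, Q1=23.05; dissipated=10.641
Total dissipated: 12.049 μJ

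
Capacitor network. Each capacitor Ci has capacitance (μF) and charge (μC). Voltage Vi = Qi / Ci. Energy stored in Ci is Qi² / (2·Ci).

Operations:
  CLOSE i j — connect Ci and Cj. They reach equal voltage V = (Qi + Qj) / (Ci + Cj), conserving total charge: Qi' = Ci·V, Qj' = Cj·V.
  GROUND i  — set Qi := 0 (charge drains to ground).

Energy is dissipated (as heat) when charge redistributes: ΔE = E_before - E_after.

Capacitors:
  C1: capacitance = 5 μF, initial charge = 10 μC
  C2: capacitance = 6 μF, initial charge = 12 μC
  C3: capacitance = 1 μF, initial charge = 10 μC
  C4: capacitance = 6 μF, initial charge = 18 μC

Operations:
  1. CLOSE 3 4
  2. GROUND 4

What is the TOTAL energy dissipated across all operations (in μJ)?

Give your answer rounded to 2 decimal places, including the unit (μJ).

Answer: 69.00 μJ

Derivation:
Initial: C1(5μF, Q=10μC, V=2.00V), C2(6μF, Q=12μC, V=2.00V), C3(1μF, Q=10μC, V=10.00V), C4(6μF, Q=18μC, V=3.00V)
Op 1: CLOSE 3-4: Q_total=28.00, C_total=7.00, V=4.00; Q3=4.00, Q4=24.00; dissipated=21.000
Op 2: GROUND 4: Q4=0; energy lost=48.000
Total dissipated: 69.000 μJ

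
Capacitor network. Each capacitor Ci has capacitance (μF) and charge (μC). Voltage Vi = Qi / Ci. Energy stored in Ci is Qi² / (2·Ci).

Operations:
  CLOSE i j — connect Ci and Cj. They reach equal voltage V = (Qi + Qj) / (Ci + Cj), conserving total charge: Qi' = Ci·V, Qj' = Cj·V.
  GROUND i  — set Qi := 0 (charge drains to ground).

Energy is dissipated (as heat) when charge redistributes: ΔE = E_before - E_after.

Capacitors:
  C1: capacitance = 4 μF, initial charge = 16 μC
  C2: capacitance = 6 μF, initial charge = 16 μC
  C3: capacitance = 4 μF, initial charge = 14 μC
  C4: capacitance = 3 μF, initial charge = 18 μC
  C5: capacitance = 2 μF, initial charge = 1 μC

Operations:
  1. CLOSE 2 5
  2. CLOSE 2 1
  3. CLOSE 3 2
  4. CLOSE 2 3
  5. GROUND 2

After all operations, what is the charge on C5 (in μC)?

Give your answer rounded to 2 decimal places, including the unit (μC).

Answer: 4.25 μC

Derivation:
Initial: C1(4μF, Q=16μC, V=4.00V), C2(6μF, Q=16μC, V=2.67V), C3(4μF, Q=14μC, V=3.50V), C4(3μF, Q=18μC, V=6.00V), C5(2μF, Q=1μC, V=0.50V)
Op 1: CLOSE 2-5: Q_total=17.00, C_total=8.00, V=2.12; Q2=12.75, Q5=4.25; dissipated=3.521
Op 2: CLOSE 2-1: Q_total=28.75, C_total=10.00, V=2.88; Q2=17.25, Q1=11.50; dissipated=4.219
Op 3: CLOSE 3-2: Q_total=31.25, C_total=10.00, V=3.12; Q3=12.50, Q2=18.75; dissipated=0.469
Op 4: CLOSE 2-3: Q_total=31.25, C_total=10.00, V=3.12; Q2=18.75, Q3=12.50; dissipated=0.000
Op 5: GROUND 2: Q2=0; energy lost=29.297
Final charges: Q1=11.50, Q2=0.00, Q3=12.50, Q4=18.00, Q5=4.25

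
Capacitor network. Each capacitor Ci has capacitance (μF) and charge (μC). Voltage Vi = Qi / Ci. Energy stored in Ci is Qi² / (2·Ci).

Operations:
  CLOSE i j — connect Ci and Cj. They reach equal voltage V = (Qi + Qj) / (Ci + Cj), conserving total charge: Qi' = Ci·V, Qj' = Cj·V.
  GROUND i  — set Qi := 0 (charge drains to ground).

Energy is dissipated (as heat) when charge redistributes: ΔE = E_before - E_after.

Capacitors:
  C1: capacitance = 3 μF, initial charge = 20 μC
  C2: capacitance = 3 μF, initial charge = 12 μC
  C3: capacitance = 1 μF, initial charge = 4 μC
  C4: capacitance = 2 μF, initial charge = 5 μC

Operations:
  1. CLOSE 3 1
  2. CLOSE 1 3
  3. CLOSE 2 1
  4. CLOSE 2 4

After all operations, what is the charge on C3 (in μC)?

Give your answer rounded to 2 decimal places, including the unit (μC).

Initial: C1(3μF, Q=20μC, V=6.67V), C2(3μF, Q=12μC, V=4.00V), C3(1μF, Q=4μC, V=4.00V), C4(2μF, Q=5μC, V=2.50V)
Op 1: CLOSE 3-1: Q_total=24.00, C_total=4.00, V=6.00; Q3=6.00, Q1=18.00; dissipated=2.667
Op 2: CLOSE 1-3: Q_total=24.00, C_total=4.00, V=6.00; Q1=18.00, Q3=6.00; dissipated=0.000
Op 3: CLOSE 2-1: Q_total=30.00, C_total=6.00, V=5.00; Q2=15.00, Q1=15.00; dissipated=3.000
Op 4: CLOSE 2-4: Q_total=20.00, C_total=5.00, V=4.00; Q2=12.00, Q4=8.00; dissipated=3.750
Final charges: Q1=15.00, Q2=12.00, Q3=6.00, Q4=8.00

Answer: 6.00 μC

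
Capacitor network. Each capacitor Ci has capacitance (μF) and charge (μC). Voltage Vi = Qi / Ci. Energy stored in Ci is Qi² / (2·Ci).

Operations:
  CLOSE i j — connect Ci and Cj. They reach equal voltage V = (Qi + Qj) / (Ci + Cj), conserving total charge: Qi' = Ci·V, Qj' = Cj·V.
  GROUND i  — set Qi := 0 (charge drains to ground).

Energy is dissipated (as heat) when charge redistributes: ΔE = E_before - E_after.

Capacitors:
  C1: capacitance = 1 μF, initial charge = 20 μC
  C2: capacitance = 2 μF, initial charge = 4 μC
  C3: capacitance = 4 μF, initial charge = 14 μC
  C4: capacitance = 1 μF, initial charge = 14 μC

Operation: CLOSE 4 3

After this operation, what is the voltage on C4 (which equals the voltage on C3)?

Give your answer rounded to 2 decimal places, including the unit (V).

Answer: 5.60 V

Derivation:
Initial: C1(1μF, Q=20μC, V=20.00V), C2(2μF, Q=4μC, V=2.00V), C3(4μF, Q=14μC, V=3.50V), C4(1μF, Q=14μC, V=14.00V)
Op 1: CLOSE 4-3: Q_total=28.00, C_total=5.00, V=5.60; Q4=5.60, Q3=22.40; dissipated=44.100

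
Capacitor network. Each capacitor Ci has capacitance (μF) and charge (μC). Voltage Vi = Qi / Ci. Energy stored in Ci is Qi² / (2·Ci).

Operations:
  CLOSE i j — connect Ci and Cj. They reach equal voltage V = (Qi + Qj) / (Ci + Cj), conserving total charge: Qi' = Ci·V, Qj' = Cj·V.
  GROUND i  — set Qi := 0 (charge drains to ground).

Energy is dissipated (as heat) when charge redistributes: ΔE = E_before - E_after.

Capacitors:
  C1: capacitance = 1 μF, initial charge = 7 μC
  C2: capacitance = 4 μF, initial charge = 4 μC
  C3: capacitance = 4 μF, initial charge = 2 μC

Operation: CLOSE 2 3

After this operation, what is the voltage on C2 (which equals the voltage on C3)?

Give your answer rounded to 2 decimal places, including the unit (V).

Initial: C1(1μF, Q=7μC, V=7.00V), C2(4μF, Q=4μC, V=1.00V), C3(4μF, Q=2μC, V=0.50V)
Op 1: CLOSE 2-3: Q_total=6.00, C_total=8.00, V=0.75; Q2=3.00, Q3=3.00; dissipated=0.250

Answer: 0.75 V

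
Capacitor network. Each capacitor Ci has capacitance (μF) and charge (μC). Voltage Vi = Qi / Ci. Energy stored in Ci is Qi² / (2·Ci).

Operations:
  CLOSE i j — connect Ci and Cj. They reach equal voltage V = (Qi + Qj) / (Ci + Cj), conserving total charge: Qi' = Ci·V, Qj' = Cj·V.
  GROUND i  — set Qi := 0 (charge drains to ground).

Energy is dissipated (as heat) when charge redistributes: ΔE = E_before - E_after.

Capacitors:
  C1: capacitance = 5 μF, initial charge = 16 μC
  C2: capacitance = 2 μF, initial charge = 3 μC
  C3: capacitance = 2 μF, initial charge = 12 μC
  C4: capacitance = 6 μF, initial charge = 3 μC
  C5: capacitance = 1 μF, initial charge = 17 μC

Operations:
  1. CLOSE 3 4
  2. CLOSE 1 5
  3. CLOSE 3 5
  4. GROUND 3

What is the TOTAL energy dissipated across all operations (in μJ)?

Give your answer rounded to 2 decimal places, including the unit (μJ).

Initial: C1(5μF, Q=16μC, V=3.20V), C2(2μF, Q=3μC, V=1.50V), C3(2μF, Q=12μC, V=6.00V), C4(6μF, Q=3μC, V=0.50V), C5(1μF, Q=17μC, V=17.00V)
Op 1: CLOSE 3-4: Q_total=15.00, C_total=8.00, V=1.88; Q3=3.75, Q4=11.25; dissipated=22.688
Op 2: CLOSE 1-5: Q_total=33.00, C_total=6.00, V=5.50; Q1=27.50, Q5=5.50; dissipated=79.350
Op 3: CLOSE 3-5: Q_total=9.25, C_total=3.00, V=3.08; Q3=6.17, Q5=3.08; dissipated=4.380
Op 4: GROUND 3: Q3=0; energy lost=9.507
Total dissipated: 115.925 μJ

Answer: 115.92 μJ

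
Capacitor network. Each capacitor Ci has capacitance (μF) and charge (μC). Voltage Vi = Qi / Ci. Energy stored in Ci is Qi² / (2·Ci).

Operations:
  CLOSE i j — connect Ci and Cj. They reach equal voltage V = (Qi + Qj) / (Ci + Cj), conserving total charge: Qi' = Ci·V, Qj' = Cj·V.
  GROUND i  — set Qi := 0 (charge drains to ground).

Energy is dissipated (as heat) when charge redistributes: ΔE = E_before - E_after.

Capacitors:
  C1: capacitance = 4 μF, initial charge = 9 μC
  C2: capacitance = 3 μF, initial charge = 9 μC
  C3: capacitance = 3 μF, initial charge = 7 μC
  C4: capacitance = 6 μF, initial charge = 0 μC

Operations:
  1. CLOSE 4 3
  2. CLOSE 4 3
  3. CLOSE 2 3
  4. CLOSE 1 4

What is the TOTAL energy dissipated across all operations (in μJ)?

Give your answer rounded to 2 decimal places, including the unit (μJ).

Answer: 11.75 μJ

Derivation:
Initial: C1(4μF, Q=9μC, V=2.25V), C2(3μF, Q=9μC, V=3.00V), C3(3μF, Q=7μC, V=2.33V), C4(6μF, Q=0μC, V=0.00V)
Op 1: CLOSE 4-3: Q_total=7.00, C_total=9.00, V=0.78; Q4=4.67, Q3=2.33; dissipated=5.444
Op 2: CLOSE 4-3: Q_total=7.00, C_total=9.00, V=0.78; Q4=4.67, Q3=2.33; dissipated=0.000
Op 3: CLOSE 2-3: Q_total=11.33, C_total=6.00, V=1.89; Q2=5.67, Q3=5.67; dissipated=3.704
Op 4: CLOSE 1-4: Q_total=13.67, C_total=10.00, V=1.37; Q1=5.47, Q4=8.20; dissipated=2.601
Total dissipated: 11.749 μJ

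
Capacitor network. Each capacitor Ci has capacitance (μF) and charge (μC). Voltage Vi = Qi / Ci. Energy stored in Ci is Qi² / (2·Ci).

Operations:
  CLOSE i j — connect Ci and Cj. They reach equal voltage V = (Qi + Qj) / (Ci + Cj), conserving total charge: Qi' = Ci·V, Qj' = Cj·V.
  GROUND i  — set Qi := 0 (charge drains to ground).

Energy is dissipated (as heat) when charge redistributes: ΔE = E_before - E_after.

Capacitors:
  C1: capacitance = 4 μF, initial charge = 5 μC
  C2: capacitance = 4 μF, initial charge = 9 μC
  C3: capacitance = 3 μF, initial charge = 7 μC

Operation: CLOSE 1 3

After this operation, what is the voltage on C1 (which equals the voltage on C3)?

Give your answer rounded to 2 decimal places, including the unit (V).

Answer: 1.71 V

Derivation:
Initial: C1(4μF, Q=5μC, V=1.25V), C2(4μF, Q=9μC, V=2.25V), C3(3μF, Q=7μC, V=2.33V)
Op 1: CLOSE 1-3: Q_total=12.00, C_total=7.00, V=1.71; Q1=6.86, Q3=5.14; dissipated=1.006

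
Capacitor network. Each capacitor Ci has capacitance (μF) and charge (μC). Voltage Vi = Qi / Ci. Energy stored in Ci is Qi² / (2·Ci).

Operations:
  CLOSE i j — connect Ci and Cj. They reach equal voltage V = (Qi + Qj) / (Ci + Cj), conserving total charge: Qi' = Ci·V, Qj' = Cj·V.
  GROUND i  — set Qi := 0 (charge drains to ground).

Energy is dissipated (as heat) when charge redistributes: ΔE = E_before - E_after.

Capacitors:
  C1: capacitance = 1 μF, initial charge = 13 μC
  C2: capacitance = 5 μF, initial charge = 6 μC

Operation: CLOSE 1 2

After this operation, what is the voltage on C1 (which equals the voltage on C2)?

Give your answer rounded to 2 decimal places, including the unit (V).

Answer: 3.17 V

Derivation:
Initial: C1(1μF, Q=13μC, V=13.00V), C2(5μF, Q=6μC, V=1.20V)
Op 1: CLOSE 1-2: Q_total=19.00, C_total=6.00, V=3.17; Q1=3.17, Q2=15.83; dissipated=58.017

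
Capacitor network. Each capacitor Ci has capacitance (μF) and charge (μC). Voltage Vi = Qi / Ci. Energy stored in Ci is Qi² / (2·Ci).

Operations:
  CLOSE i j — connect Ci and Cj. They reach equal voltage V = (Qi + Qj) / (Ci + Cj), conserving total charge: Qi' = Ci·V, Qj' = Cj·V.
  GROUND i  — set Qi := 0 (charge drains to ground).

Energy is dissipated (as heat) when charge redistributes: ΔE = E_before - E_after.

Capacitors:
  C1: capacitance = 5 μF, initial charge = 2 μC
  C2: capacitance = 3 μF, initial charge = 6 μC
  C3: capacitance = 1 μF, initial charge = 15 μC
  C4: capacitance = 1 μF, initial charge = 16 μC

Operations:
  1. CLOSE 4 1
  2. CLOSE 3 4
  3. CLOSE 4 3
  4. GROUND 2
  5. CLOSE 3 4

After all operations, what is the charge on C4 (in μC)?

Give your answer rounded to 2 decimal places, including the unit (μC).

Answer: 9.00 μC

Derivation:
Initial: C1(5μF, Q=2μC, V=0.40V), C2(3μF, Q=6μC, V=2.00V), C3(1μF, Q=15μC, V=15.00V), C4(1μF, Q=16μC, V=16.00V)
Op 1: CLOSE 4-1: Q_total=18.00, C_total=6.00, V=3.00; Q4=3.00, Q1=15.00; dissipated=101.400
Op 2: CLOSE 3-4: Q_total=18.00, C_total=2.00, V=9.00; Q3=9.00, Q4=9.00; dissipated=36.000
Op 3: CLOSE 4-3: Q_total=18.00, C_total=2.00, V=9.00; Q4=9.00, Q3=9.00; dissipated=0.000
Op 4: GROUND 2: Q2=0; energy lost=6.000
Op 5: CLOSE 3-4: Q_total=18.00, C_total=2.00, V=9.00; Q3=9.00, Q4=9.00; dissipated=0.000
Final charges: Q1=15.00, Q2=0.00, Q3=9.00, Q4=9.00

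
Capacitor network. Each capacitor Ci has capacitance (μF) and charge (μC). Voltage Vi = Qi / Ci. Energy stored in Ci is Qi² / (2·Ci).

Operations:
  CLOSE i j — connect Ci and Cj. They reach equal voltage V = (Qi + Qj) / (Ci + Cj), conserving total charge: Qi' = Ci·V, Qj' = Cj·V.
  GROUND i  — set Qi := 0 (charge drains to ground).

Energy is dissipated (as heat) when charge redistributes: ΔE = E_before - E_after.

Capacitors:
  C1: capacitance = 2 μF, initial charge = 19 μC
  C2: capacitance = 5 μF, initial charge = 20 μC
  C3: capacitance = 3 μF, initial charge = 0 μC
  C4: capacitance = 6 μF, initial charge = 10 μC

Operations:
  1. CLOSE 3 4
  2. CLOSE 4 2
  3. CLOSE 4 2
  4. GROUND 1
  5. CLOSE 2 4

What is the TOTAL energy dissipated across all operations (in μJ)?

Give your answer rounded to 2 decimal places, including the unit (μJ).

Initial: C1(2μF, Q=19μC, V=9.50V), C2(5μF, Q=20μC, V=4.00V), C3(3μF, Q=0μC, V=0.00V), C4(6μF, Q=10μC, V=1.67V)
Op 1: CLOSE 3-4: Q_total=10.00, C_total=9.00, V=1.11; Q3=3.33, Q4=6.67; dissipated=2.778
Op 2: CLOSE 4-2: Q_total=26.67, C_total=11.00, V=2.42; Q4=14.55, Q2=12.12; dissipated=11.380
Op 3: CLOSE 4-2: Q_total=26.67, C_total=11.00, V=2.42; Q4=14.55, Q2=12.12; dissipated=0.000
Op 4: GROUND 1: Q1=0; energy lost=90.250
Op 5: CLOSE 2-4: Q_total=26.67, C_total=11.00, V=2.42; Q2=12.12, Q4=14.55; dissipated=0.000
Total dissipated: 104.408 μJ

Answer: 104.41 μJ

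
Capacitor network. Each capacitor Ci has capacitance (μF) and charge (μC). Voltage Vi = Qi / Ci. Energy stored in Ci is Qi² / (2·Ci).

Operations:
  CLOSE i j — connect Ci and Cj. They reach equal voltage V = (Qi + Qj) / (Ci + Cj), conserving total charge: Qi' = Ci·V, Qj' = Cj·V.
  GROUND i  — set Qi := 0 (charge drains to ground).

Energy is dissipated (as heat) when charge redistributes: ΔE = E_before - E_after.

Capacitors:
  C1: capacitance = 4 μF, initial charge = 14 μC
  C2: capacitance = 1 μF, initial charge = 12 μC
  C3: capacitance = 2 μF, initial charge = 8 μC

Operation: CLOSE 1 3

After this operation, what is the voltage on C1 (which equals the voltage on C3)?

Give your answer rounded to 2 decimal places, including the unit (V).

Answer: 3.67 V

Derivation:
Initial: C1(4μF, Q=14μC, V=3.50V), C2(1μF, Q=12μC, V=12.00V), C3(2μF, Q=8μC, V=4.00V)
Op 1: CLOSE 1-3: Q_total=22.00, C_total=6.00, V=3.67; Q1=14.67, Q3=7.33; dissipated=0.167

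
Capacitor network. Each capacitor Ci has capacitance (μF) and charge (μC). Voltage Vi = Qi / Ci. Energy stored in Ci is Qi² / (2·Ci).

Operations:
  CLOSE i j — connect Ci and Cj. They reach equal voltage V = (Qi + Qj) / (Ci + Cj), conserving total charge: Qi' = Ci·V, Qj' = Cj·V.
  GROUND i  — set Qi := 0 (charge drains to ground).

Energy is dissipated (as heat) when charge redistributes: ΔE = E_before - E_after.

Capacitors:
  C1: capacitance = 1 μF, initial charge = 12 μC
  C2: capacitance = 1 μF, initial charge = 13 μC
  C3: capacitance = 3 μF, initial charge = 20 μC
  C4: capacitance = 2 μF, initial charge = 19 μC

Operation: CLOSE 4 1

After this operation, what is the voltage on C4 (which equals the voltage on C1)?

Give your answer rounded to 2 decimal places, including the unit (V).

Answer: 10.33 V

Derivation:
Initial: C1(1μF, Q=12μC, V=12.00V), C2(1μF, Q=13μC, V=13.00V), C3(3μF, Q=20μC, V=6.67V), C4(2μF, Q=19μC, V=9.50V)
Op 1: CLOSE 4-1: Q_total=31.00, C_total=3.00, V=10.33; Q4=20.67, Q1=10.33; dissipated=2.083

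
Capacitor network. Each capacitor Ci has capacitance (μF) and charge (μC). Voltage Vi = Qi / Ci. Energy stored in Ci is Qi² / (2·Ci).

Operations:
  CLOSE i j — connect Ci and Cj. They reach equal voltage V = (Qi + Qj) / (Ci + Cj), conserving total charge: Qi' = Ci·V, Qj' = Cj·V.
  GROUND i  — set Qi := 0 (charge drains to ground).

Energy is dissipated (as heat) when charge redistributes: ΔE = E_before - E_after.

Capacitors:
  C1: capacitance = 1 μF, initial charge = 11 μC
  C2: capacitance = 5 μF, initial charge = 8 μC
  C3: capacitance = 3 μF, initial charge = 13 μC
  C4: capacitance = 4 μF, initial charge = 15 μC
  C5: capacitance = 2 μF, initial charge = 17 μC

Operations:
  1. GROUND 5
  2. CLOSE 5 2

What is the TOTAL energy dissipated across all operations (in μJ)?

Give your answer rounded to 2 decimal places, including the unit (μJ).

Initial: C1(1μF, Q=11μC, V=11.00V), C2(5μF, Q=8μC, V=1.60V), C3(3μF, Q=13μC, V=4.33V), C4(4μF, Q=15μC, V=3.75V), C5(2μF, Q=17μC, V=8.50V)
Op 1: GROUND 5: Q5=0; energy lost=72.250
Op 2: CLOSE 5-2: Q_total=8.00, C_total=7.00, V=1.14; Q5=2.29, Q2=5.71; dissipated=1.829
Total dissipated: 74.079 μJ

Answer: 74.08 μJ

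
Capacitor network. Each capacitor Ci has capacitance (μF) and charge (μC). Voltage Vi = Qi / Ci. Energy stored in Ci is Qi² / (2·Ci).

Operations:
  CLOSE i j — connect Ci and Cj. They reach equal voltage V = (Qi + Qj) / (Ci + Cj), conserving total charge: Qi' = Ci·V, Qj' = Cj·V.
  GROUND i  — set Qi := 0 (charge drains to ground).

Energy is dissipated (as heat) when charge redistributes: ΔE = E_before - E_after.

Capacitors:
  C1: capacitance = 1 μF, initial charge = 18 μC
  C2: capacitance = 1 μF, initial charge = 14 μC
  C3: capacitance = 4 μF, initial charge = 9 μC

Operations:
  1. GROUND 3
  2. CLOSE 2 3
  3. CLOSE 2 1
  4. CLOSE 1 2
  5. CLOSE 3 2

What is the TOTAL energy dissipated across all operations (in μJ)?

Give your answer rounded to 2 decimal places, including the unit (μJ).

Initial: C1(1μF, Q=18μC, V=18.00V), C2(1μF, Q=14μC, V=14.00V), C3(4μF, Q=9μC, V=2.25V)
Op 1: GROUND 3: Q3=0; energy lost=10.125
Op 2: CLOSE 2-3: Q_total=14.00, C_total=5.00, V=2.80; Q2=2.80, Q3=11.20; dissipated=78.400
Op 3: CLOSE 2-1: Q_total=20.80, C_total=2.00, V=10.40; Q2=10.40, Q1=10.40; dissipated=57.760
Op 4: CLOSE 1-2: Q_total=20.80, C_total=2.00, V=10.40; Q1=10.40, Q2=10.40; dissipated=0.000
Op 5: CLOSE 3-2: Q_total=21.60, C_total=5.00, V=4.32; Q3=17.28, Q2=4.32; dissipated=23.104
Total dissipated: 169.389 μJ

Answer: 169.39 μJ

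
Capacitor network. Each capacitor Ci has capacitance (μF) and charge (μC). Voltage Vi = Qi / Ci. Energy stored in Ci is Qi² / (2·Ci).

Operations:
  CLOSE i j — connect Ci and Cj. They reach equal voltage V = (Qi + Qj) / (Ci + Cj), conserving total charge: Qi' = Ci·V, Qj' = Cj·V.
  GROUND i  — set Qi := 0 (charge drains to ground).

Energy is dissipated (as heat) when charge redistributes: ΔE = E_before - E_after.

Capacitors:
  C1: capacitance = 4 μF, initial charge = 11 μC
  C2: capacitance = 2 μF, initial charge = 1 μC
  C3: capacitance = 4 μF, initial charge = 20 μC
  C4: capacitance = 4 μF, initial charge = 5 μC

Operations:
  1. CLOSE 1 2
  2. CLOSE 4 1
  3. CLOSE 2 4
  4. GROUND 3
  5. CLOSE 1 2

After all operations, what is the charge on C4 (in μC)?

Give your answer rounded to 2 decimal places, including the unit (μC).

Answer: 7.00 μC

Derivation:
Initial: C1(4μF, Q=11μC, V=2.75V), C2(2μF, Q=1μC, V=0.50V), C3(4μF, Q=20μC, V=5.00V), C4(4μF, Q=5μC, V=1.25V)
Op 1: CLOSE 1-2: Q_total=12.00, C_total=6.00, V=2.00; Q1=8.00, Q2=4.00; dissipated=3.375
Op 2: CLOSE 4-1: Q_total=13.00, C_total=8.00, V=1.62; Q4=6.50, Q1=6.50; dissipated=0.562
Op 3: CLOSE 2-4: Q_total=10.50, C_total=6.00, V=1.75; Q2=3.50, Q4=7.00; dissipated=0.094
Op 4: GROUND 3: Q3=0; energy lost=50.000
Op 5: CLOSE 1-2: Q_total=10.00, C_total=6.00, V=1.67; Q1=6.67, Q2=3.33; dissipated=0.010
Final charges: Q1=6.67, Q2=3.33, Q3=0.00, Q4=7.00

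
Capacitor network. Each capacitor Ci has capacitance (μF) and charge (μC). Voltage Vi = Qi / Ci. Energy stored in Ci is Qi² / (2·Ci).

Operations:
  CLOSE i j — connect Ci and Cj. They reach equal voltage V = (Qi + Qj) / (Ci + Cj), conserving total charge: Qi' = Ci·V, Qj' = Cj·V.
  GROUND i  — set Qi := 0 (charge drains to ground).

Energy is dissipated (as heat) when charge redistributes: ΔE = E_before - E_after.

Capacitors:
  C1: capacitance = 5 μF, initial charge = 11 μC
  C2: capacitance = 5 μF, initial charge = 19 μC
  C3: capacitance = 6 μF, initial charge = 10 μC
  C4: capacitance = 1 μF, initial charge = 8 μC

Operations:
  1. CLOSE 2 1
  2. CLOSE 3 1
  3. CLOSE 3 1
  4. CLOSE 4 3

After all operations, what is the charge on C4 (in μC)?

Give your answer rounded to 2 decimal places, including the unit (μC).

Initial: C1(5μF, Q=11μC, V=2.20V), C2(5μF, Q=19μC, V=3.80V), C3(6μF, Q=10μC, V=1.67V), C4(1μF, Q=8μC, V=8.00V)
Op 1: CLOSE 2-1: Q_total=30.00, C_total=10.00, V=3.00; Q2=15.00, Q1=15.00; dissipated=3.200
Op 2: CLOSE 3-1: Q_total=25.00, C_total=11.00, V=2.27; Q3=13.64, Q1=11.36; dissipated=2.424
Op 3: CLOSE 3-1: Q_total=25.00, C_total=11.00, V=2.27; Q3=13.64, Q1=11.36; dissipated=0.000
Op 4: CLOSE 4-3: Q_total=21.64, C_total=7.00, V=3.09; Q4=3.09, Q3=18.55; dissipated=14.058
Final charges: Q1=11.36, Q2=15.00, Q3=18.55, Q4=3.09

Answer: 3.09 μC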